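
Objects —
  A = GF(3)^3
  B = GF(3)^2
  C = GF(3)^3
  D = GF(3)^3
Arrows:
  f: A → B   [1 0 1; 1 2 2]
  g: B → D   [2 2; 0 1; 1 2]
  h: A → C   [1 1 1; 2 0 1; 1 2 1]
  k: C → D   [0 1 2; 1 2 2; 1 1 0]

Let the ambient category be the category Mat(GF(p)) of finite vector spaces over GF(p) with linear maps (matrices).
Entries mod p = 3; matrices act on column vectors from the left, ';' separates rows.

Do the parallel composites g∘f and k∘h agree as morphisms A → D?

1) trace f;g:
  e0=(1,0,0) f→(1,1) g→(1,1,0)
  e1=(0,1,0) f→(0,2) g→(1,2,1)
  e2=(0,0,1) f→(1,2) g→(0,2,2)
  result₁ = [1 1 0; 1 2 2; 0 1 2]
2) trace h;k:
  e0=(1,0,0) h→(1,2,1) k→(1,1,0)
  e1=(0,1,0) h→(1,0,2) k→(1,2,1)
  e2=(0,0,1) h→(1,1,1) k→(0,2,2)
  result₂ = [1 1 0; 1 2 2; 0 1 2]
Equal? same morphism ✓

Answer: COMMUTES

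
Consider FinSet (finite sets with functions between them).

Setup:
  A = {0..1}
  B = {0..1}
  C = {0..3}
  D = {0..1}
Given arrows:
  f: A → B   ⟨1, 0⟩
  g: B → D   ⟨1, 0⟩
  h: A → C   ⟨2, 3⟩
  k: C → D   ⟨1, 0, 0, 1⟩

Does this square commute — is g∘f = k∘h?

Along f;g (path 1):
  0 f→1 g→0
  1 f→0 g→1
  composite₁ = ⟨0, 1⟩
Along h;k (path 2):
  0 h→2 k→0
  1 h→3 k→1
  composite₂ = ⟨0, 1⟩
Equal? equal; square commutes

Answer: COMMUTES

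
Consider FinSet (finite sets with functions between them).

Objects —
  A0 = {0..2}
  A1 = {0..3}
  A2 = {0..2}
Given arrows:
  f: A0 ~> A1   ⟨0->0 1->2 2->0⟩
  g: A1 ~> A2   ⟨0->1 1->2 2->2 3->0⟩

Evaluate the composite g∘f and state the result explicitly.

  0 f~>0 g~>1
  1 f~>2 g~>2
  2 f~>0 g~>1
result: ⟨0->1 1->2 2->1⟩

Answer: ⟨0->1 1->2 2->1⟩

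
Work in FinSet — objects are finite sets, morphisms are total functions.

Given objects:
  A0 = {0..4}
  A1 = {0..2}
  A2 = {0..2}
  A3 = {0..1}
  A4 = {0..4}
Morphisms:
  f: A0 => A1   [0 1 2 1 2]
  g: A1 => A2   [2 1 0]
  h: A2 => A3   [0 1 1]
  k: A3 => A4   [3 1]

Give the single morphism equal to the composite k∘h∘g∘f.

Answer: [1 1 3 1 3]

Work:
  0 f=>0 g=>2 h=>1 k=>1
  1 f=>1 g=>1 h=>1 k=>1
  2 f=>2 g=>0 h=>0 k=>3
  3 f=>1 g=>1 h=>1 k=>1
  4 f=>2 g=>0 h=>0 k=>3
result: [1 1 3 1 3]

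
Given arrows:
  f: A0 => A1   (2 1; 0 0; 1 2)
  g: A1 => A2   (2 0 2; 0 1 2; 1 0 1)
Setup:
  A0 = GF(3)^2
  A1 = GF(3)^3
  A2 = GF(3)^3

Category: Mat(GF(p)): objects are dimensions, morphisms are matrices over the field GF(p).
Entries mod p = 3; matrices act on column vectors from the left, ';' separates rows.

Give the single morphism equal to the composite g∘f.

Answer: (0 0; 2 1; 0 0)

Derivation:
  e0=(1,0) f=>(2,0,1) g=>(0,2,0)
  e1=(0,1) f=>(1,0,2) g=>(0,1,0)
result: (0 0; 2 1; 0 0)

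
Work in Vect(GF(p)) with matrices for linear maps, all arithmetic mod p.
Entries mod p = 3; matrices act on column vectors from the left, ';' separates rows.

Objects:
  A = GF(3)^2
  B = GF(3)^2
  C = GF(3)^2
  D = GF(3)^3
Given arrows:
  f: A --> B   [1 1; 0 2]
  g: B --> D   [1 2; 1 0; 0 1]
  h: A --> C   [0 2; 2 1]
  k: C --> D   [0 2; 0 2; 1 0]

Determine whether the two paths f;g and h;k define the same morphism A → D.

Answer: DOES NOT COMMUTE

Trace:
Along f;g (path 1):
  e0=(1,0) f-->(1,0) g-->(1,1,0)
  e1=(0,1) f-->(1,2) g-->(2,1,2)
  ⟦path⟧₁ = [1 2; 1 1; 0 2]
Along h;k (path 2):
  e0=(1,0) h-->(0,2) k-->(1,1,0)
  e1=(0,1) h-->(2,1) k-->(2,2,2)
  ⟦path⟧₂ = [1 2; 1 2; 0 2]
Equal? distinct morphisms ✗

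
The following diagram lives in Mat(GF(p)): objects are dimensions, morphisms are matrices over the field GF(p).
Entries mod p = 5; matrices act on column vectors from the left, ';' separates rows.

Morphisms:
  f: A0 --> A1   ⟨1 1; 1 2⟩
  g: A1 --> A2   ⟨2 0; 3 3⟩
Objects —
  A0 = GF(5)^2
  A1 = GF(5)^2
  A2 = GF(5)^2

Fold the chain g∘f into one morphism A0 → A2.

Answer: ⟨2 2; 1 4⟩

Derivation:
  e0=[1,0] f-->[1,1] g-->[2,1]
  e1=[0,1] f-->[1,2] g-->[2,4]
composite: ⟨2 2; 1 4⟩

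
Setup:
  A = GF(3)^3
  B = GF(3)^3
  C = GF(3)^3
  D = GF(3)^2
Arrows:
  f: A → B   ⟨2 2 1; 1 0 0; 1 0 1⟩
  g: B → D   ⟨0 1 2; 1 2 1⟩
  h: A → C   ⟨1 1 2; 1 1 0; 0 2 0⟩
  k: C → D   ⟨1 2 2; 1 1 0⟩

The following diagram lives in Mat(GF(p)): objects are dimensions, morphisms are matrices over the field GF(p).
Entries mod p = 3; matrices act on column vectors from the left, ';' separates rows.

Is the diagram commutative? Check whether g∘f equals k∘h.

Along f;g (path 1):
  e0=[1,0,0] f→[2,1,1] g→[0,2]
  e1=[0,1,0] f→[2,0,0] g→[0,2]
  e2=[0,0,1] f→[1,0,1] g→[2,2]
  ⟦path⟧₁ = ⟨0 0 2; 2 2 2⟩
Along h;k (path 2):
  e0=[1,0,0] h→[1,1,0] k→[0,2]
  e1=[0,1,0] h→[1,1,2] k→[1,2]
  e2=[0,0,1] h→[2,0,0] k→[2,2]
  ⟦path⟧₂ = ⟨0 1 2; 2 2 2⟩
Equal? distinct morphisms ✗

Answer: DOES NOT COMMUTE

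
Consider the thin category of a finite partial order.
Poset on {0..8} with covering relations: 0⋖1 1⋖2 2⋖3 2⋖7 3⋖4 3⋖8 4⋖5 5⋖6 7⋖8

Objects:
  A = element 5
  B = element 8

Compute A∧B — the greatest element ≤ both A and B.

Answer: A∧B = 3

Work:
{x : x≤A ∧ x≤B} = {0,1,2,3}  (A=5, B=8)
  0 ≤ 3
  1 ≤ 3
  2 ≤ 3
  3 ≤ 3
glb = 3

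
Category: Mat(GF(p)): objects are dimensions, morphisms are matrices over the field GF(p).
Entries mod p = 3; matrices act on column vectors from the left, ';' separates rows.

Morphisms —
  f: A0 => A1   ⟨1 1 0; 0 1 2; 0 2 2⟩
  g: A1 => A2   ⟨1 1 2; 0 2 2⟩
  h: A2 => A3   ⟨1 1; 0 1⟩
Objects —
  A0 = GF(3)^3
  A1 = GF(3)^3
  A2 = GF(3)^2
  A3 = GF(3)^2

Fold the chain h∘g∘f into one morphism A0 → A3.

Answer: ⟨1 0 2; 0 0 2⟩

Trace:
  e0=[1,0,0] f=>[1,0,0] g=>[1,0] h=>[1,0]
  e1=[0,1,0] f=>[1,1,2] g=>[0,0] h=>[0,0]
  e2=[0,0,1] f=>[0,2,2] g=>[0,2] h=>[2,2]
⟦path⟧: ⟨1 0 2; 0 0 2⟩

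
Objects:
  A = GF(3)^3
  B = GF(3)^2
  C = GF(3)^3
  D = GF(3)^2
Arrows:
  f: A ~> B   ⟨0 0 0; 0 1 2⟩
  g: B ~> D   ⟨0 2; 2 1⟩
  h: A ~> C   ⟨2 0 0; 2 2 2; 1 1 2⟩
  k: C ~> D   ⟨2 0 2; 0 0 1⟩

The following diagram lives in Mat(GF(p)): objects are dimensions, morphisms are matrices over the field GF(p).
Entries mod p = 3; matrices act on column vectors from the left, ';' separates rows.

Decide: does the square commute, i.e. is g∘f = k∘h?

1) trace f;g:
  e0=(1,0,0) f~>(0,0) g~>(0,0)
  e1=(0,1,0) f~>(0,1) g~>(2,1)
  e2=(0,0,1) f~>(0,2) g~>(1,2)
  composite₁ = ⟨0 2 1; 0 1 2⟩
2) trace h;k:
  e0=(1,0,0) h~>(2,2,1) k~>(0,1)
  e1=(0,1,0) h~>(0,2,1) k~>(2,1)
  e2=(0,0,1) h~>(0,2,2) k~>(1,2)
  composite₂ = ⟨0 2 1; 1 1 2⟩
Equal? differ; not commutative

Answer: DOES NOT COMMUTE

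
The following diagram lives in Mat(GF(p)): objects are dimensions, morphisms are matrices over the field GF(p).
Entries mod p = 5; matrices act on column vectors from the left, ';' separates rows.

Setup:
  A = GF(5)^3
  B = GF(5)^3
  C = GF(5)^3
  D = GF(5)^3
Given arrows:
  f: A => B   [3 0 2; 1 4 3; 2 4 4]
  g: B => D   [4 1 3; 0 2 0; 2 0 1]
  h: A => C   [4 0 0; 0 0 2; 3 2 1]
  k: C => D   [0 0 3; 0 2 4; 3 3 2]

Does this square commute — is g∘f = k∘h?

Path 1 = f;g:
  e0=[1,0,0] f=>[3,1,2] g=>[4,2,3]
  e1=[0,1,0] f=>[0,4,4] g=>[1,3,4]
  e2=[0,0,1] f=>[2,3,4] g=>[3,1,3]
  ⟦path⟧₁ = [4 1 3; 2 3 1; 3 4 3]
Path 2 = h;k:
  e0=[1,0,0] h=>[4,0,3] k=>[4,2,3]
  e1=[0,1,0] h=>[0,0,2] k=>[1,3,4]
  e2=[0,0,1] h=>[0,2,1] k=>[3,3,3]
  ⟦path⟧₂ = [4 1 3; 2 3 3; 3 4 3]
Equal? distinct morphisms ✗

Answer: DOES NOT COMMUTE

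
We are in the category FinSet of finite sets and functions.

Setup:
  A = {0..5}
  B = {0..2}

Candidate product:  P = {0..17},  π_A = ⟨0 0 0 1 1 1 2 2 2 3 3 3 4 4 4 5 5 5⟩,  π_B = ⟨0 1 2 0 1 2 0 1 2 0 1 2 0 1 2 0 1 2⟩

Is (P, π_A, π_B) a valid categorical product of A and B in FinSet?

Answer: VALID PRODUCT

Derivation:
|A|·|B| = 6·3 = 18;  |P| = 18
Check the pairing map k ↦ (π_A(k), π_B(k)):
  0 : (0,0)
  1 : (0,1)
  2 : (0,2)
  3 : (1,0)
  4 : (1,1)
  5 : (1,2)
  6 : (2,0)
  7 : (2,1)
  8 : (2,2)
  9 : (3,0)
  10 : (3,1)
  11 : (3,2)
  12 : (4,0)
  13 : (4,1)
  14 : (4,2)
  15 : (5,0)
  16 : (5,1)
  17 : (5,2)
distinct pairs in image: 18 / 18 needed
  → bijection onto A×B; projections well-typed.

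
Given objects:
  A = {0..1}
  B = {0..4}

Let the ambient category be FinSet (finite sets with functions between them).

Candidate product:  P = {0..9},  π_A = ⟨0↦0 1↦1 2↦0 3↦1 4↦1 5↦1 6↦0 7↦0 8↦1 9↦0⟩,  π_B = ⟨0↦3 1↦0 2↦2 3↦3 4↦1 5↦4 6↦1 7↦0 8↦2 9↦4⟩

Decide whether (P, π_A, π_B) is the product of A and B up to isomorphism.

|A|·|B| = 2·5 = 10;  |P| = 10
Check the pairing map k ↦ (π_A(k), π_B(k)):
  0 ↦ (0,3)
  1 ↦ (1,0)
  2 ↦ (0,2)
  3 ↦ (1,3)
  4 ↦ (1,1)
  5 ↦ (1,4)
  6 ↦ (0,1)
  7 ↦ (0,0)
  8 ↦ (1,2)
  9 ↦ (0,4)
distinct pairs in image: 10 / 10 needed
  → bijection onto A×B; projections well-typed.

Answer: VALID PRODUCT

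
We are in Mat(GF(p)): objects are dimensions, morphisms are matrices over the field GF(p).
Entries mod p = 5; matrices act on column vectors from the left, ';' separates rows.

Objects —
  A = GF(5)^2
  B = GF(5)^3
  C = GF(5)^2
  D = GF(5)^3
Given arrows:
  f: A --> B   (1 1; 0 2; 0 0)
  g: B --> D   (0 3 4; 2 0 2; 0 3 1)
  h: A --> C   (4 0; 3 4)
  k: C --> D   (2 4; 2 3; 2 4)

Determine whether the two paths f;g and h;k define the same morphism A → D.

Along f;g (path 1):
  e0=[1,0] f-->[1,0,0] g-->[0,2,0]
  e1=[0,1] f-->[1,2,0] g-->[1,2,1]
  result₁ = (0 1; 2 2; 0 1)
Along h;k (path 2):
  e0=[1,0] h-->[4,3] k-->[0,2,0]
  e1=[0,1] h-->[0,4] k-->[1,2,1]
  result₂ = (0 1; 2 2; 0 1)
Equal? YES — commutes

Answer: COMMUTES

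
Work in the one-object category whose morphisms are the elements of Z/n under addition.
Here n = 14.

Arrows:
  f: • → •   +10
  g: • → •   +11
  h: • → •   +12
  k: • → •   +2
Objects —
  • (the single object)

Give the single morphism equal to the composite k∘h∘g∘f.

  0 +10≡10 +11≡7 +12≡5 +2≡7  (mod 14)
result: +7

Answer: +7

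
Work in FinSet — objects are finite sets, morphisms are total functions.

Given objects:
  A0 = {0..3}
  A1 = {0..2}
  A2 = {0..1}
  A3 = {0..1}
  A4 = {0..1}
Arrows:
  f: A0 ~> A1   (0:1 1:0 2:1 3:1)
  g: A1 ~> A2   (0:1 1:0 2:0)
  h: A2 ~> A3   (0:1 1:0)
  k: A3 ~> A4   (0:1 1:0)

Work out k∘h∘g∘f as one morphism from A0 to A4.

Answer: (0:0 1:1 2:0 3:0)

Trace:
  0 f~>1 g~>0 h~>1 k~>0
  1 f~>0 g~>1 h~>0 k~>1
  2 f~>1 g~>0 h~>1 k~>0
  3 f~>1 g~>0 h~>1 k~>0
composite: (0:0 1:1 2:0 3:0)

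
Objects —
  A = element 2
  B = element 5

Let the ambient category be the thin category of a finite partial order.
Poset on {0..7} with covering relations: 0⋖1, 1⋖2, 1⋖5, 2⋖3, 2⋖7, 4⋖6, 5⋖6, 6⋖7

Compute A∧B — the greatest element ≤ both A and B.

Answer: A∧B = 1

Trace:
{x : x⊑A ∧ x⊑B} = {0,1}  (A=2, B=5)
  0 ⊑ 1
  1 ⊑ 1
glb = 1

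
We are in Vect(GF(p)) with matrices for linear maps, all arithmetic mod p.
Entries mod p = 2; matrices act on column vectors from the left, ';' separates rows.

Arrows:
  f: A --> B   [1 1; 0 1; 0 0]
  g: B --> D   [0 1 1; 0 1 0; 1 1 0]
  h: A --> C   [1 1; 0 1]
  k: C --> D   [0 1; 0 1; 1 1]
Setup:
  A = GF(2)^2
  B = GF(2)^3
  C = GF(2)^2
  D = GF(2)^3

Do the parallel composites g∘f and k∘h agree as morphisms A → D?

Answer: COMMUTES

Work:
1) trace f;g:
  e0=⟨1,0⟩ f-->⟨1,0,0⟩ g-->⟨0,0,1⟩
  e1=⟨0,1⟩ f-->⟨1,1,0⟩ g-->⟨1,1,0⟩
  ⟦path⟧₁ = [0 1; 0 1; 1 0]
2) trace h;k:
  e0=⟨1,0⟩ h-->⟨1,0⟩ k-->⟨0,0,1⟩
  e1=⟨0,1⟩ h-->⟨1,1⟩ k-->⟨1,1,0⟩
  ⟦path⟧₂ = [0 1; 0 1; 1 0]
Equal? YES — commutes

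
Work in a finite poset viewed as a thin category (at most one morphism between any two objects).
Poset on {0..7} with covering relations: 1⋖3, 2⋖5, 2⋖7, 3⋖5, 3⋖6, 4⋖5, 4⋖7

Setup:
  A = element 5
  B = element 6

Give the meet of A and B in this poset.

Answer: A∧B = 3

Work:
Lower bounds of A=5 and B=6: {1,3}
  1 <= 3
  3 <= 3
glb = 3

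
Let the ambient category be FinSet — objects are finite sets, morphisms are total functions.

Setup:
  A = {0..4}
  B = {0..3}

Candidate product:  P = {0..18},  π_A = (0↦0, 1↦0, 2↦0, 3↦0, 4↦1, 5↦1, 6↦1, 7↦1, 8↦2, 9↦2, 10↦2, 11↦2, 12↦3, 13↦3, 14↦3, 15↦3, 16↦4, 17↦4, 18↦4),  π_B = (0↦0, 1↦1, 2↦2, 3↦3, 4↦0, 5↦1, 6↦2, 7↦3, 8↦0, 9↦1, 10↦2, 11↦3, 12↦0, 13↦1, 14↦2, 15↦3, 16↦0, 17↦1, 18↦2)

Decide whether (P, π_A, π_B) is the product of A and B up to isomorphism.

|A|·|B| = 5·4 = 20;  |P| = 19
  → cardinalities differ; no bijection possible.

Answer: NOT A VALID PRODUCT — |P|=19 ≠ |A|·|B|=20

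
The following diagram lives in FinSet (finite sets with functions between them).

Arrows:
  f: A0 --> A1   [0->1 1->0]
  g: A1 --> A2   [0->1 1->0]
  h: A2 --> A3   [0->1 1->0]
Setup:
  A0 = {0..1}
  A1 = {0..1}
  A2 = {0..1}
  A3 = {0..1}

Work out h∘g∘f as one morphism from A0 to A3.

Answer: [0->1 1->0]

Work:
  0 f-->1 g-->0 h-->1
  1 f-->0 g-->1 h-->0
composite: [0->1 1->0]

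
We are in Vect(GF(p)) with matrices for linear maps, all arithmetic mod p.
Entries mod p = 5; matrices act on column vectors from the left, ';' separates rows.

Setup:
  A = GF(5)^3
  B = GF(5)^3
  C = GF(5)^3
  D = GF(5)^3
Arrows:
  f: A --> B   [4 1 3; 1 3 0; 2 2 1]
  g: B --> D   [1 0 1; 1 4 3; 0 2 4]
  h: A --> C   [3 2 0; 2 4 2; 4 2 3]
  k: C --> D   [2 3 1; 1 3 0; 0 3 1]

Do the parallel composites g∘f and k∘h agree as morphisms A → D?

Path 1 = f;g:
  e0=[1,0,0] f-->[4,1,2] g-->[1,4,0]
  e1=[0,1,0] f-->[1,3,2] g-->[3,4,4]
  e2=[0,0,1] f-->[3,0,1] g-->[4,1,4]
  result₁ = [1 3 4; 4 4 1; 0 4 4]
Path 2 = h;k:
  e0=[1,0,0] h-->[3,2,4] k-->[1,4,0]
  e1=[0,1,0] h-->[2,4,2] k-->[3,4,4]
  e2=[0,0,1] h-->[0,2,3] k-->[4,1,4]
  result₂ = [1 3 4; 4 4 1; 0 4 4]
Equal? equal; square commutes

Answer: COMMUTES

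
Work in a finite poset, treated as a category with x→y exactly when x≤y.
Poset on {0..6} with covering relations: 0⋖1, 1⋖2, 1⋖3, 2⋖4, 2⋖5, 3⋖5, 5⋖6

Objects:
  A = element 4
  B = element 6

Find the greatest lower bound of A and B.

{x : x≤A ∧ x≤B} = {0,1,2}  (A=4, B=6)
  0 ≤ 2
  1 ≤ 2
  2 ≤ 2
glb = 2

Answer: A∧B = 2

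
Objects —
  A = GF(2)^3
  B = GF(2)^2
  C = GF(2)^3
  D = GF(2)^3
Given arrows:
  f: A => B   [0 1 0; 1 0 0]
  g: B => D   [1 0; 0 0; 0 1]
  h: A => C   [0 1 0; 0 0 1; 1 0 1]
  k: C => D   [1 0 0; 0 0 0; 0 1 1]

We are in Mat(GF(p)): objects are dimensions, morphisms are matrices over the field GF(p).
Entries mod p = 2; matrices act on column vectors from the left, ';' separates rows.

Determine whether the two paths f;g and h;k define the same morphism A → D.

Answer: COMMUTES

Derivation:
Path 1 = f;g:
  e0=(1,0,0) f=>(0,1) g=>(0,0,1)
  e1=(0,1,0) f=>(1,0) g=>(1,0,0)
  e2=(0,0,1) f=>(0,0) g=>(0,0,0)
  composite₁ = [0 1 0; 0 0 0; 1 0 0]
Path 2 = h;k:
  e0=(1,0,0) h=>(0,0,1) k=>(0,0,1)
  e1=(0,1,0) h=>(1,0,0) k=>(1,0,0)
  e2=(0,0,1) h=>(0,1,1) k=>(0,0,0)
  composite₂ = [0 1 0; 0 0 0; 1 0 0]
Equal? YES — commutes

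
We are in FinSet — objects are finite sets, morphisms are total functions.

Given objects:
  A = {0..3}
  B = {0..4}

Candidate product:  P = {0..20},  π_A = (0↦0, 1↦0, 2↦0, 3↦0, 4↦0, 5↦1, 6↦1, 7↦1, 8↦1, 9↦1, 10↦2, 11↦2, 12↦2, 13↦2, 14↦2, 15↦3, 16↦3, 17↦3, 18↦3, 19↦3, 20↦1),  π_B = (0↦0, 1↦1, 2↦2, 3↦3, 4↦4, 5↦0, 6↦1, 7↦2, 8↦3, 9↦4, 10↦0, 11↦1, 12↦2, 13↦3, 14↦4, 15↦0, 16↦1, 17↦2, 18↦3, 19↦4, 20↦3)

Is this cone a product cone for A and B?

Answer: NOT A VALID PRODUCT — |P|=21 ≠ |A|·|B|=20

Derivation:
|A|·|B| = 4·5 = 20;  |P| = 21
  → cardinalities differ; no bijection possible.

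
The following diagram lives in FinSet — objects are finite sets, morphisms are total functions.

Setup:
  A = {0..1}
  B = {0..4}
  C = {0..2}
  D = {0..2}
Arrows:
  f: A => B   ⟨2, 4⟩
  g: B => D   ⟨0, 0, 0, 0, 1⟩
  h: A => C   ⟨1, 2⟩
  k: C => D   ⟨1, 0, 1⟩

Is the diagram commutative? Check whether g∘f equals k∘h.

Answer: COMMUTES

Trace:
Path 1 = f;g:
  0 f=>2 g=>0
  1 f=>4 g=>1
  composite₁ = ⟨0, 1⟩
Path 2 = h;k:
  0 h=>1 k=>0
  1 h=>2 k=>1
  composite₂ = ⟨0, 1⟩
Equal? same morphism ✓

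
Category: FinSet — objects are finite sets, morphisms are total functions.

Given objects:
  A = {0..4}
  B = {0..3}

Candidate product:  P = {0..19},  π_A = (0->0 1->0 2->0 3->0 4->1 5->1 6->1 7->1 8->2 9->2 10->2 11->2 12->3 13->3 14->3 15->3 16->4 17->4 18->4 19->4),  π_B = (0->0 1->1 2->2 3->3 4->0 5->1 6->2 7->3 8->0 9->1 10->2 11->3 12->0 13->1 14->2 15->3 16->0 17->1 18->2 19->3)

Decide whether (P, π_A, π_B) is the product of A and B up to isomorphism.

Answer: VALID PRODUCT

Work:
|A|·|B| = 5·4 = 20;  |P| = 20
Check the pairing map k ↦ (π_A(k), π_B(k)):
  0 -> (0,0)
  1 -> (0,1)
  2 -> (0,2)
  3 -> (0,3)
  4 -> (1,0)
  5 -> (1,1)
  6 -> (1,2)
  7 -> (1,3)
  8 -> (2,0)
  9 -> (2,1)
  10 -> (2,2)
  11 -> (2,3)
  12 -> (3,0)
  13 -> (3,1)
  14 -> (3,2)
  15 -> (3,3)
  16 -> (4,0)
  17 -> (4,1)
  18 -> (4,2)
  19 -> (4,3)
distinct pairs in image: 20 / 20 needed
  → bijection onto A×B; projections well-typed.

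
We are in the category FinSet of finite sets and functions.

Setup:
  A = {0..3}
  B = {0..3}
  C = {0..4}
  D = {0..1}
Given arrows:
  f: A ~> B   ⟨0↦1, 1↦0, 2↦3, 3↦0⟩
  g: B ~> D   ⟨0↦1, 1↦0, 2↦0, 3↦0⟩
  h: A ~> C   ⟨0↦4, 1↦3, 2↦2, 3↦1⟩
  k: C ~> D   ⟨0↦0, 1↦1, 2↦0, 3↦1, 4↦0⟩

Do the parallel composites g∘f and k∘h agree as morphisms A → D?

Answer: COMMUTES

Trace:
Along f;g (path 1):
  0 f~>1 g~>0
  1 f~>0 g~>1
  2 f~>3 g~>0
  3 f~>0 g~>1
  composite₁ = ⟨0↦0, 1↦1, 2↦0, 3↦1⟩
Along h;k (path 2):
  0 h~>4 k~>0
  1 h~>3 k~>1
  2 h~>2 k~>0
  3 h~>1 k~>1
  composite₂ = ⟨0↦0, 1↦1, 2↦0, 3↦1⟩
Equal? equal; square commutes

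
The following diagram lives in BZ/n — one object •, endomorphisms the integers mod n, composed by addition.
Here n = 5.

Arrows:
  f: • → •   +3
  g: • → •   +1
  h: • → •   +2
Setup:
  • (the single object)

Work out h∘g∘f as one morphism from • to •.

  0 +3≡3 +1≡4 +2≡1  (mod 5)
⟦path⟧: +1

Answer: +1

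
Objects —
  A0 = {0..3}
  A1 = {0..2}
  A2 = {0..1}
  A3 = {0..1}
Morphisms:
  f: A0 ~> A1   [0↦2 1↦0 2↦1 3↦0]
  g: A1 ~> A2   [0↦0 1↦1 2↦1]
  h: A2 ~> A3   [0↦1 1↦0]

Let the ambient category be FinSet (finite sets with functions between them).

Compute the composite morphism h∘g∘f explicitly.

Answer: [0↦0 1↦1 2↦0 3↦1]

Derivation:
  0 f~>2 g~>1 h~>0
  1 f~>0 g~>0 h~>1
  2 f~>1 g~>1 h~>0
  3 f~>0 g~>0 h~>1
⟦path⟧: [0↦0 1↦1 2↦0 3↦1]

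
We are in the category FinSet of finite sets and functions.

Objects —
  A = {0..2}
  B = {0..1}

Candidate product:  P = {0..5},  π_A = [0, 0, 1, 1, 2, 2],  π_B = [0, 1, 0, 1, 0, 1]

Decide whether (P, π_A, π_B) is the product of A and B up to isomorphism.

|A|·|B| = 3·2 = 6;  |P| = 6
Check the pairing map k ↦ (π_A(k), π_B(k)):
  0 -> (0,0)
  1 -> (0,1)
  2 -> (1,0)
  3 -> (1,1)
  4 -> (2,0)
  5 -> (2,1)
distinct pairs in image: 6 / 6 needed
  → bijection onto A×B; projections well-typed.

Answer: VALID PRODUCT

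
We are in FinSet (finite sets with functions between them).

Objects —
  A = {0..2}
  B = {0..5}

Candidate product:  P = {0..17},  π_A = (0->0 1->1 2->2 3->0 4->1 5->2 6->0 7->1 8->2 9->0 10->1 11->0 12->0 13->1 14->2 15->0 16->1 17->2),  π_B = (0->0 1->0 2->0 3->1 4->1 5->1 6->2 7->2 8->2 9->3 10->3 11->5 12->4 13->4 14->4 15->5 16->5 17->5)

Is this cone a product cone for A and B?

Answer: NOT A VALID PRODUCT — duplicate pair at indices 15,11

Work:
|A|·|B| = 3·6 = 18;  |P| = 18
Check the pairing map k ↦ (π_A(k), π_B(k)):
  0 -> (0,0)
  1 -> (1,0)
  2 -> (2,0)
  3 -> (0,1)
  4 -> (1,1)
  5 -> (2,1)
  6 -> (0,2)
  7 -> (1,2)
  8 -> (2,2)
  9 -> (0,3)
  10 -> (1,3)
  11 -> (0,5)
  12 -> (0,4)
  13 -> (1,4)
  14 -> (2,4)
  15 -> (0,5)  ✗ repeats pair of k=11
  16 -> (1,5)
  17 -> (2,5)
distinct pairs in image: 17 / 18 needed
  → (0,5) hit at k=11 and k=15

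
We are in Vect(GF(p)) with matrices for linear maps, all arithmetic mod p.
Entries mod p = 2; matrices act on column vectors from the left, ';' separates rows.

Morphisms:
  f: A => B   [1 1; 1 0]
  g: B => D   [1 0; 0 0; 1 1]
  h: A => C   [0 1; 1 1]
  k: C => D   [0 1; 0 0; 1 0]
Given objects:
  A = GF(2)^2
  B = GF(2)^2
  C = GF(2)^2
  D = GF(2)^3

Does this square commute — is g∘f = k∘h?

Answer: COMMUTES

Derivation:
1) trace f;g:
  e0=(1,0) f=>(1,1) g=>(1,0,0)
  e1=(0,1) f=>(1,0) g=>(1,0,1)
  ⟦path⟧₁ = [1 1; 0 0; 0 1]
2) trace h;k:
  e0=(1,0) h=>(0,1) k=>(1,0,0)
  e1=(0,1) h=>(1,1) k=>(1,0,1)
  ⟦path⟧₂ = [1 1; 0 0; 0 1]
Equal? YES — commutes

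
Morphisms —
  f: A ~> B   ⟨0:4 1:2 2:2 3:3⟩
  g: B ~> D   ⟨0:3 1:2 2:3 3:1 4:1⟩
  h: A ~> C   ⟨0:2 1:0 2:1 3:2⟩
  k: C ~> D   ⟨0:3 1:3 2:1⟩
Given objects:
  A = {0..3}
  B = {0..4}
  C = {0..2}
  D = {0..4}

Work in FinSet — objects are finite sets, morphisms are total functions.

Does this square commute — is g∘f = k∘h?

Along f;g (path 1):
  0 f~>4 g~>1
  1 f~>2 g~>3
  2 f~>2 g~>3
  3 f~>3 g~>1
  composite₁ = ⟨0:1 1:3 2:3 3:1⟩
Along h;k (path 2):
  0 h~>2 k~>1
  1 h~>0 k~>3
  2 h~>1 k~>3
  3 h~>2 k~>1
  composite₂ = ⟨0:1 1:3 2:3 3:1⟩
Equal? YES — commutes

Answer: COMMUTES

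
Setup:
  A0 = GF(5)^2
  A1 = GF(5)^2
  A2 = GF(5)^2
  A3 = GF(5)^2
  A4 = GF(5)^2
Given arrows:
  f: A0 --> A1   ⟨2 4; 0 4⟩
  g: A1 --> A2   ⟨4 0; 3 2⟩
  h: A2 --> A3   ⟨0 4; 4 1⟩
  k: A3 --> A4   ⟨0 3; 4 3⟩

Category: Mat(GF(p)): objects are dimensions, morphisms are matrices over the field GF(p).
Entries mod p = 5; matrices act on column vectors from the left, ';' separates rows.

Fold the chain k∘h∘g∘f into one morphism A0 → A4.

  e0=(1,0) f-->(2,0) g-->(3,1) h-->(4,3) k-->(4,0)
  e1=(0,1) f-->(4,4) g-->(1,0) h-->(0,4) k-->(2,2)
result: ⟨4 2; 0 2⟩

Answer: ⟨4 2; 0 2⟩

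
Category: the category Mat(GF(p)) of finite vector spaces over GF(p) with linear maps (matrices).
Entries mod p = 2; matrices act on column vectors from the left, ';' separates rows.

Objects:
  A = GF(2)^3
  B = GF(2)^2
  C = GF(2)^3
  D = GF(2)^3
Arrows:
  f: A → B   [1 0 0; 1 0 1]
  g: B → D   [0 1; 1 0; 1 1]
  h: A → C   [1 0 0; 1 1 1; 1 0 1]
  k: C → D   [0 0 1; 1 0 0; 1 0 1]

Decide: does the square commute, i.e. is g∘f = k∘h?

Answer: COMMUTES

Work:
Along f;g (path 1):
  e0=[1,0,0] f→[1,1] g→[1,1,0]
  e1=[0,1,0] f→[0,0] g→[0,0,0]
  e2=[0,0,1] f→[0,1] g→[1,0,1]
  result₁ = [1 0 1; 1 0 0; 0 0 1]
Along h;k (path 2):
  e0=[1,0,0] h→[1,1,1] k→[1,1,0]
  e1=[0,1,0] h→[0,1,0] k→[0,0,0]
  e2=[0,0,1] h→[0,1,1] k→[1,0,1]
  result₂ = [1 0 1; 1 0 0; 0 0 1]
Equal? same morphism ✓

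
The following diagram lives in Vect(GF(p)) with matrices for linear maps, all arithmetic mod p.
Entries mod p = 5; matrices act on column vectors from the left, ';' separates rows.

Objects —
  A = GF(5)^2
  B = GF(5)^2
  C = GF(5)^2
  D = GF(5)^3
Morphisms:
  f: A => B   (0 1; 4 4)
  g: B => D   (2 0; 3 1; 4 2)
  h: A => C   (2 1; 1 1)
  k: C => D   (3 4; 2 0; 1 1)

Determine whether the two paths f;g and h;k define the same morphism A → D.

1) trace f;g:
  e0=(1,0) f=>(0,4) g=>(0,4,3)
  e1=(0,1) f=>(1,4) g=>(2,2,2)
  ⟦path⟧₁ = (0 2; 4 2; 3 2)
2) trace h;k:
  e0=(1,0) h=>(2,1) k=>(0,4,3)
  e1=(0,1) h=>(1,1) k=>(2,2,2)
  ⟦path⟧₂ = (0 2; 4 2; 3 2)
Equal? equal; square commutes

Answer: COMMUTES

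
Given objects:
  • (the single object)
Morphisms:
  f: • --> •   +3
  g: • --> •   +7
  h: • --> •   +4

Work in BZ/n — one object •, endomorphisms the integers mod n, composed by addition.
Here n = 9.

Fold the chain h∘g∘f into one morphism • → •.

Answer: +5

Derivation:
  0 +3≡3 +7≡1 +4≡5  (mod 9)
result: +5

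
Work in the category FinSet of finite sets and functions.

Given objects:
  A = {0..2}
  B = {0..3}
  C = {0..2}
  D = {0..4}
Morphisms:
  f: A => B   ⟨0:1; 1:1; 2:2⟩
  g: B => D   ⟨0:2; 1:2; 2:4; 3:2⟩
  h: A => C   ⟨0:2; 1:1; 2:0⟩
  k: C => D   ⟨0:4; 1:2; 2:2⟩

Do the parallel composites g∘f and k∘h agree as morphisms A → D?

Answer: COMMUTES

Work:
Along f;g (path 1):
  0 f=>1 g=>2
  1 f=>1 g=>2
  2 f=>2 g=>4
  result₁ = ⟨0:2; 1:2; 2:4⟩
Along h;k (path 2):
  0 h=>2 k=>2
  1 h=>1 k=>2
  2 h=>0 k=>4
  result₂ = ⟨0:2; 1:2; 2:4⟩
Equal? same morphism ✓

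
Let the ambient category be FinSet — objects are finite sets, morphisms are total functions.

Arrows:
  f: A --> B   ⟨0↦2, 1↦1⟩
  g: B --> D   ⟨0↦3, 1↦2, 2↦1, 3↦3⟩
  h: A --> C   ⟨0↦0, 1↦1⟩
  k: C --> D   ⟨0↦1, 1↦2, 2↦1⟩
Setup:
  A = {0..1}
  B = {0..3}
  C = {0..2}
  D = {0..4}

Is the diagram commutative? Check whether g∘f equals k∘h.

Answer: COMMUTES

Derivation:
Path 1 = f;g:
  0 f-->2 g-->1
  1 f-->1 g-->2
  ⟦path⟧₁ = ⟨0↦1, 1↦2⟩
Path 2 = h;k:
  0 h-->0 k-->1
  1 h-->1 k-->2
  ⟦path⟧₂ = ⟨0↦1, 1↦2⟩
Equal? YES — commutes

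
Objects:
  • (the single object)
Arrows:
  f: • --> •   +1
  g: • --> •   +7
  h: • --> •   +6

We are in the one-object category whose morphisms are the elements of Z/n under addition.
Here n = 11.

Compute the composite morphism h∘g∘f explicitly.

  0 +1≡1 +7≡8 +6≡3  (mod 11)
result: +3

Answer: +3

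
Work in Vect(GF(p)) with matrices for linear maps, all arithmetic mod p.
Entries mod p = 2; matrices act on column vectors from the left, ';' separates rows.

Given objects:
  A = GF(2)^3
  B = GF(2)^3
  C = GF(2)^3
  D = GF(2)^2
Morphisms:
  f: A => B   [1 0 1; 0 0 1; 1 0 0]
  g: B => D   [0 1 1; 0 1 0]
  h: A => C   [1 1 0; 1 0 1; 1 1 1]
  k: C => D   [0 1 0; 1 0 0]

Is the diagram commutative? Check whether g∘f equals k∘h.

Path 1 = f;g:
  e0=[1,0,0] f=>[1,0,1] g=>[1,0]
  e1=[0,1,0] f=>[0,0,0] g=>[0,0]
  e2=[0,0,1] f=>[1,1,0] g=>[1,1]
  ⟦path⟧₁ = [1 0 1; 0 0 1]
Path 2 = h;k:
  e0=[1,0,0] h=>[1,1,1] k=>[1,1]
  e1=[0,1,0] h=>[1,0,1] k=>[0,1]
  e2=[0,0,1] h=>[0,1,1] k=>[1,0]
  ⟦path⟧₂ = [1 0 1; 1 1 0]
Equal? distinct morphisms ✗

Answer: DOES NOT COMMUTE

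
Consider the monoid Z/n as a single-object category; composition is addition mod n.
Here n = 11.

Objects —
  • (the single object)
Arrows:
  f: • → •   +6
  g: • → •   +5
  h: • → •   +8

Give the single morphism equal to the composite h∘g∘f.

  0 +6≡6 +5≡0 +8≡8  (mod 11)
result: +8

Answer: +8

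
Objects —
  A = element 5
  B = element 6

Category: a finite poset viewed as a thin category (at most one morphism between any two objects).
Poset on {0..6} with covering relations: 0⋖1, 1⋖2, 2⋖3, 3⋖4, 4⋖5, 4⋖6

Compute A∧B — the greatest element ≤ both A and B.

{x : x<=A ∧ x<=B} = {0,1,2,3,4}  (A=5, B=6)
  0 <= 4
  1 <= 4
  2 <= 4
  3 <= 4
  4 <= 4
glb = 4

Answer: A∧B = 4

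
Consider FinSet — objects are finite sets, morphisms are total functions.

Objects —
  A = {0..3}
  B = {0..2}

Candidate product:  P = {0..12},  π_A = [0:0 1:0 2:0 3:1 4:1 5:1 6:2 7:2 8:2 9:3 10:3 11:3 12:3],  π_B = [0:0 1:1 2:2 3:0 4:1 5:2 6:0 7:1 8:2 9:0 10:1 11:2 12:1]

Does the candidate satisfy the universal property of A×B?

|A|·|B| = 4·3 = 12;  |P| = 13
  → cardinalities differ; no bijection possible.

Answer: NOT A VALID PRODUCT — |P|=13 ≠ |A|·|B|=12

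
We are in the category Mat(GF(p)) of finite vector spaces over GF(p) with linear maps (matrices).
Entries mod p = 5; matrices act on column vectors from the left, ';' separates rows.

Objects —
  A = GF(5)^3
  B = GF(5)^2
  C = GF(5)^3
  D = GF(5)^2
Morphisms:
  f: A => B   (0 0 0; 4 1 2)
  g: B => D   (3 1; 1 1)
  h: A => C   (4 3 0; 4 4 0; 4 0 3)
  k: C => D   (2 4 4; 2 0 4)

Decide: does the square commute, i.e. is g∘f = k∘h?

Answer: DOES NOT COMMUTE

Trace:
1) trace f;g:
  e0=⟨1,0,0⟩ f=>⟨0,4⟩ g=>⟨4,4⟩
  e1=⟨0,1,0⟩ f=>⟨0,1⟩ g=>⟨1,1⟩
  e2=⟨0,0,1⟩ f=>⟨0,2⟩ g=>⟨2,2⟩
  composite₁ = (4 1 2; 4 1 2)
2) trace h;k:
  e0=⟨1,0,0⟩ h=>⟨4,4,4⟩ k=>⟨0,4⟩
  e1=⟨0,1,0⟩ h=>⟨3,4,0⟩ k=>⟨2,1⟩
  e2=⟨0,0,1⟩ h=>⟨0,0,3⟩ k=>⟨2,2⟩
  composite₂ = (0 2 2; 4 1 2)
Equal? distinct morphisms ✗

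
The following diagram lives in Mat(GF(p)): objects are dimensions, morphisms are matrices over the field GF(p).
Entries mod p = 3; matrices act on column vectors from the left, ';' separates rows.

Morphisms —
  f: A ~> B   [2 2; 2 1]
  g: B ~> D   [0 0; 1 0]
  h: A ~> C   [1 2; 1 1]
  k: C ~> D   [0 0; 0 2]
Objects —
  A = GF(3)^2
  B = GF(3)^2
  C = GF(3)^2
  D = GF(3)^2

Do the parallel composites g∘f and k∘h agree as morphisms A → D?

Along f;g (path 1):
  e0=(1,0) f~>(2,2) g~>(0,2)
  e1=(0,1) f~>(2,1) g~>(0,2)
  composite₁ = [0 0; 2 2]
Along h;k (path 2):
  e0=(1,0) h~>(1,1) k~>(0,2)
  e1=(0,1) h~>(2,1) k~>(0,2)
  composite₂ = [0 0; 2 2]
Equal? equal; square commutes

Answer: COMMUTES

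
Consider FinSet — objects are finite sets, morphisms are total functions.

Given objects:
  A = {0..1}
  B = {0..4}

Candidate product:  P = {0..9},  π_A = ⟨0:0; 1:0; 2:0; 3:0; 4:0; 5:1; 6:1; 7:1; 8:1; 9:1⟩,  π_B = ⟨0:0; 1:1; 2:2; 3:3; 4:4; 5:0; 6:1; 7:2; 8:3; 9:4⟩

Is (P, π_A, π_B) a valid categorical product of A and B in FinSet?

|A|·|B| = 2·5 = 10;  |P| = 10
Check the pairing map k ↦ (π_A(k), π_B(k)):
  0 : (0,0)
  1 : (0,1)
  2 : (0,2)
  3 : (0,3)
  4 : (0,4)
  5 : (1,0)
  6 : (1,1)
  7 : (1,2)
  8 : (1,3)
  9 : (1,4)
distinct pairs in image: 10 / 10 needed
  → bijection onto A×B; projections well-typed.

Answer: VALID PRODUCT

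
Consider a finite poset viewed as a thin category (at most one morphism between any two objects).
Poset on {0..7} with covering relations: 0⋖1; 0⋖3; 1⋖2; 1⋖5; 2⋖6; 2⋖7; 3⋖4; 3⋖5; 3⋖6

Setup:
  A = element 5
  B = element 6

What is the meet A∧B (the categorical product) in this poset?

{x : x⊑A ∧ x⊑B} = {0,1,3}  (A=5, B=6)
  maximal lower bounds 1 and 3 are incomparable: neither 1⊑3 nor 3⊑1
→ no greatest lower bound exists

Answer: NO MEET EXISTS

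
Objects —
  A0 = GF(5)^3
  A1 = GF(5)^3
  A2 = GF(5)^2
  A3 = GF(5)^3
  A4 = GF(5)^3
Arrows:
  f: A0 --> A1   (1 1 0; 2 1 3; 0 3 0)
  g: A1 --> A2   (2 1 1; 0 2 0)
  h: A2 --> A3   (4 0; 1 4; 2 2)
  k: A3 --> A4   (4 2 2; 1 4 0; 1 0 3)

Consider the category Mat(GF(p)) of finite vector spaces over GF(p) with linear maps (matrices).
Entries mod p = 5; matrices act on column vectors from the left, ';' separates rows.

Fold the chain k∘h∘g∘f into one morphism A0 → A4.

  e0=⟨1,0,0⟩ f-->⟨1,2,0⟩ g-->⟨4,4⟩ h-->⟨1,0,1⟩ k-->⟨1,1,4⟩
  e1=⟨0,1,0⟩ f-->⟨1,1,3⟩ g-->⟨1,2⟩ h-->⟨4,4,1⟩ k-->⟨1,0,2⟩
  e2=⟨0,0,1⟩ f-->⟨0,3,0⟩ g-->⟨3,1⟩ h-->⟨2,2,3⟩ k-->⟨3,0,1⟩
composite: (1 1 3; 1 0 0; 4 2 1)

Answer: (1 1 3; 1 0 0; 4 2 1)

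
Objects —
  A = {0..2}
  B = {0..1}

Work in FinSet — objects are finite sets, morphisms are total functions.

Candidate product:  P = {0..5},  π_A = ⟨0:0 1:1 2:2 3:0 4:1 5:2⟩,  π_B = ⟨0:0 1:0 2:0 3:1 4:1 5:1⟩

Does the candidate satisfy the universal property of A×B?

Answer: VALID PRODUCT

Trace:
|A|·|B| = 3·2 = 6;  |P| = 6
Check the pairing map k ↦ (π_A(k), π_B(k)):
  0 : (0,0)
  1 : (1,0)
  2 : (2,0)
  3 : (0,1)
  4 : (1,1)
  5 : (2,1)
distinct pairs in image: 6 / 6 needed
  → bijection onto A×B; projections well-typed.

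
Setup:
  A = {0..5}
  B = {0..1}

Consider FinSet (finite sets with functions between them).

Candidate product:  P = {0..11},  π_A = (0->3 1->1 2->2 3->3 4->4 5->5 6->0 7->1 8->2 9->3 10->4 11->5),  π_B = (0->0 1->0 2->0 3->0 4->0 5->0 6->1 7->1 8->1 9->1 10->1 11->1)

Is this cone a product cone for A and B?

Answer: NOT A VALID PRODUCT — duplicate pair at indices 3,0

Trace:
|A|·|B| = 6·2 = 12;  |P| = 12
Check the pairing map k ↦ (π_A(k), π_B(k)):
  0 -> (3,0)
  1 -> (1,0)
  2 -> (2,0)
  3 -> (3,0)  ✗ repeats pair of k=0
  4 -> (4,0)
  5 -> (5,0)
  6 -> (0,1)
  7 -> (1,1)
  8 -> (2,1)
  9 -> (3,1)
  10 -> (4,1)
  11 -> (5,1)
distinct pairs in image: 11 / 12 needed
  → (3,0) hit at k=0 and k=3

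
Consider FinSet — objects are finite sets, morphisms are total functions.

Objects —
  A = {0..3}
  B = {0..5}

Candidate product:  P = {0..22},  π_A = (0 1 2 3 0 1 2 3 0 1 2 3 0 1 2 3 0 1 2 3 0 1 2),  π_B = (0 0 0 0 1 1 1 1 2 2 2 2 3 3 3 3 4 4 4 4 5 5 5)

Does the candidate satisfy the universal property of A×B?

Answer: NOT A VALID PRODUCT — |P|=23 ≠ |A|·|B|=24

Derivation:
|A|·|B| = 4·6 = 24;  |P| = 23
  → cardinalities differ; no bijection possible.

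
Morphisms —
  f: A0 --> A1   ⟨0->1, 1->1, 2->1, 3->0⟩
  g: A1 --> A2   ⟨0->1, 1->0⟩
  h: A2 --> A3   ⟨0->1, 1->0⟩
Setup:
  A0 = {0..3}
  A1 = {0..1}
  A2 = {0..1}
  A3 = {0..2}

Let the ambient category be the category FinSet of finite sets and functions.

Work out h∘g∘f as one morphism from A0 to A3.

  0 f-->1 g-->0 h-->1
  1 f-->1 g-->0 h-->1
  2 f-->1 g-->0 h-->1
  3 f-->0 g-->1 h-->0
composite: ⟨0->1, 1->1, 2->1, 3->0⟩

Answer: ⟨0->1, 1->1, 2->1, 3->0⟩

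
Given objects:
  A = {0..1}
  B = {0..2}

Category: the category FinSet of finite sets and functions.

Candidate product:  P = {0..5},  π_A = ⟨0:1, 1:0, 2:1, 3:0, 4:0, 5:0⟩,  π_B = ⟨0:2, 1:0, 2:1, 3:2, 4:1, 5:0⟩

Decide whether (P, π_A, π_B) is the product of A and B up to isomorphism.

Answer: NOT A VALID PRODUCT — duplicate pair at indices 5,1

Trace:
|A|·|B| = 2·3 = 6;  |P| = 6
Check the pairing map k ↦ (π_A(k), π_B(k)):
  0 : (1,2)
  1 : (0,0)
  2 : (1,1)
  3 : (0,2)
  4 : (0,1)
  5 : (0,0)  ✗ repeats pair of k=1
distinct pairs in image: 5 / 6 needed
  → (0,0) hit at k=1 and k=5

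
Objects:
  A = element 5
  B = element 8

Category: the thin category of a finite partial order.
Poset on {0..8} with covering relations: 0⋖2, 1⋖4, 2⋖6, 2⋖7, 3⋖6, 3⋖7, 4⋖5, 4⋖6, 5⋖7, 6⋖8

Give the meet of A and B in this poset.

Lower bounds of A=5 and B=8: {1,4}
  1 ⊑ 4
  4 ⊑ 4
glb = 4

Answer: A∧B = 4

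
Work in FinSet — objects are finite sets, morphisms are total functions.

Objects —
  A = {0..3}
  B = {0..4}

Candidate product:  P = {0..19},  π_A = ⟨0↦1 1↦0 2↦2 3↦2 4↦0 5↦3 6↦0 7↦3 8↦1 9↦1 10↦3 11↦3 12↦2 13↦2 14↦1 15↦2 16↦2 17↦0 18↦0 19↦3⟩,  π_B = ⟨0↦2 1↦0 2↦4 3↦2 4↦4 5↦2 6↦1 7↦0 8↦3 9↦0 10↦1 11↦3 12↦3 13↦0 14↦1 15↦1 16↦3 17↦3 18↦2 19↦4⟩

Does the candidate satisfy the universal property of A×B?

|A|·|B| = 4·5 = 20;  |P| = 20
Check the pairing map k ↦ (π_A(k), π_B(k)):
  0 ↦ (1,2)
  1 ↦ (0,0)
  2 ↦ (2,4)
  3 ↦ (2,2)
  4 ↦ (0,4)
  5 ↦ (3,2)
  6 ↦ (0,1)
  7 ↦ (3,0)
  8 ↦ (1,3)
  9 ↦ (1,0)
  10 ↦ (3,1)
  11 ↦ (3,3)
  12 ↦ (2,3)
  13 ↦ (2,0)
  14 ↦ (1,1)
  15 ↦ (2,1)
  16 ↦ (2,3)  ✗ repeats pair of k=12
  17 ↦ (0,3)
  18 ↦ (0,2)
  19 ↦ (3,4)
distinct pairs in image: 19 / 20 needed
  → (2,3) hit at k=12 and k=16

Answer: NOT A VALID PRODUCT — duplicate pair at indices 12,16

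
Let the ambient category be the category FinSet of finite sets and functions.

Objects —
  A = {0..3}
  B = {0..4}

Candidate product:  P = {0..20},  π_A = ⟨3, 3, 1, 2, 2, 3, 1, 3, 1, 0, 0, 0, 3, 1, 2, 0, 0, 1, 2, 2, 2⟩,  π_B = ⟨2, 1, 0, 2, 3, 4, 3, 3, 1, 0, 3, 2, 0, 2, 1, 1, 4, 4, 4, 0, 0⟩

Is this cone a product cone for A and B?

Answer: NOT A VALID PRODUCT — |P|=21 ≠ |A|·|B|=20

Work:
|A|·|B| = 4·5 = 20;  |P| = 21
  → cardinalities differ; no bijection possible.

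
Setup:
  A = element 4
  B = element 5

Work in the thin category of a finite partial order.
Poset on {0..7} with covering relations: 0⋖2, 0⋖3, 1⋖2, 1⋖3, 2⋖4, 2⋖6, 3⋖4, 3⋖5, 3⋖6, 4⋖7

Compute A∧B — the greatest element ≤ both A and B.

Answer: A∧B = 3

Trace:
Common predecessors of 4,5: {0,1,3}
  0 <= 3
  1 <= 3
  3 <= 3
glb = 3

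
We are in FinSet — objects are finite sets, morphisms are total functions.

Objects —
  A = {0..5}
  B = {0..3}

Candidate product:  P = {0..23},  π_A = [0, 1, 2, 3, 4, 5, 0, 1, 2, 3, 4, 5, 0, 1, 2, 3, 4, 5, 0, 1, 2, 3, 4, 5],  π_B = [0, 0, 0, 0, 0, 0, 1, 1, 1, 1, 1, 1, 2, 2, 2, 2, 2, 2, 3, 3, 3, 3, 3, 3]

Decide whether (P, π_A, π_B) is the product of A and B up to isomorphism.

|A|·|B| = 6·4 = 24;  |P| = 24
Check the pairing map k ↦ (π_A(k), π_B(k)):
  0 -> (0,0)
  1 -> (1,0)
  2 -> (2,0)
  3 -> (3,0)
  4 -> (4,0)
  5 -> (5,0)
  6 -> (0,1)
  7 -> (1,1)
  8 -> (2,1)
  9 -> (3,1)
  10 -> (4,1)
  11 -> (5,1)
  12 -> (0,2)
  13 -> (1,2)
  14 -> (2,2)
  15 -> (3,2)
  16 -> (4,2)
  17 -> (5,2)
  18 -> (0,3)
  19 -> (1,3)
  20 -> (2,3)
  21 -> (3,3)
  22 -> (4,3)
  23 -> (5,3)
distinct pairs in image: 24 / 24 needed
  → bijection onto A×B; projections well-typed.

Answer: VALID PRODUCT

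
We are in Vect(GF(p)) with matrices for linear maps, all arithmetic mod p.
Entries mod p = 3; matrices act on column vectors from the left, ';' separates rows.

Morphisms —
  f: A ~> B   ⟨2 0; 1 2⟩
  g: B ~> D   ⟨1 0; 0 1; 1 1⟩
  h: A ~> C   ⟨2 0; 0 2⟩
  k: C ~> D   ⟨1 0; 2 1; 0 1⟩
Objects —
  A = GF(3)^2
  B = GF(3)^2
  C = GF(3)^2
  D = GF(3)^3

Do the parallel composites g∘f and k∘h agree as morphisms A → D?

Answer: COMMUTES

Trace:
Path 1 = f;g:
  e0=(1,0) f~>(2,1) g~>(2,1,0)
  e1=(0,1) f~>(0,2) g~>(0,2,2)
  composite₁ = ⟨2 0; 1 2; 0 2⟩
Path 2 = h;k:
  e0=(1,0) h~>(2,0) k~>(2,1,0)
  e1=(0,1) h~>(0,2) k~>(0,2,2)
  composite₂ = ⟨2 0; 1 2; 0 2⟩
Equal? same morphism ✓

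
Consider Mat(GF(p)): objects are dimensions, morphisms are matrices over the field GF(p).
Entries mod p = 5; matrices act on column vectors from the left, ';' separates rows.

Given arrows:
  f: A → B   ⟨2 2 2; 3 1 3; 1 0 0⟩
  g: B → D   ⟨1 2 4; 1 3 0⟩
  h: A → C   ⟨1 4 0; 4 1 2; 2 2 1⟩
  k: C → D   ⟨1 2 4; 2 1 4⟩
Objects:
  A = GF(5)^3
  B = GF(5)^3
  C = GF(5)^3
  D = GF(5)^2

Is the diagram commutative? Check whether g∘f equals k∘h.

Answer: DOES NOT COMMUTE

Work:
Path 1 = f;g:
  e0=⟨1,0,0⟩ f→⟨2,3,1⟩ g→⟨2,1⟩
  e1=⟨0,1,0⟩ f→⟨2,1,0⟩ g→⟨4,0⟩
  e2=⟨0,0,1⟩ f→⟨2,3,0⟩ g→⟨3,1⟩
  ⟦path⟧₁ = ⟨2 4 3; 1 0 1⟩
Path 2 = h;k:
  e0=⟨1,0,0⟩ h→⟨1,4,2⟩ k→⟨2,4⟩
  e1=⟨0,1,0⟩ h→⟨4,1,2⟩ k→⟨4,2⟩
  e2=⟨0,0,1⟩ h→⟨0,2,1⟩ k→⟨3,1⟩
  ⟦path⟧₂ = ⟨2 4 3; 4 2 1⟩
Equal? NO — does not commute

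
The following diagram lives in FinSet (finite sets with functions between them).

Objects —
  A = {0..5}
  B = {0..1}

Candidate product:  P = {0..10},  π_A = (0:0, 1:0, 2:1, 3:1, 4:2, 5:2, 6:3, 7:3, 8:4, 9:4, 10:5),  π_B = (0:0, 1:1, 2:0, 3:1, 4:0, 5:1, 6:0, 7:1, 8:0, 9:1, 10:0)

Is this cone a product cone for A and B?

|A|·|B| = 6·2 = 12;  |P| = 11
  → cardinalities differ; no bijection possible.

Answer: NOT A VALID PRODUCT — |P|=11 ≠ |A|·|B|=12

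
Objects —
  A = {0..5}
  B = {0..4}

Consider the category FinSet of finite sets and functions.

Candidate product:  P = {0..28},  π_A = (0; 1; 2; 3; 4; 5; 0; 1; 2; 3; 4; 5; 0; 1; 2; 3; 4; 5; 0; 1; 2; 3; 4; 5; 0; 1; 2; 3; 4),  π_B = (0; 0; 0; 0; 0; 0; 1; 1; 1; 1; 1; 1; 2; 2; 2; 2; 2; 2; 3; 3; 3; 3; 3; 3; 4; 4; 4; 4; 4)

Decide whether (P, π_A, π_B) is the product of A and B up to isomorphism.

Answer: NOT A VALID PRODUCT — |P|=29 ≠ |A|·|B|=30

Trace:
|A|·|B| = 6·5 = 30;  |P| = 29
  → cardinalities differ; no bijection possible.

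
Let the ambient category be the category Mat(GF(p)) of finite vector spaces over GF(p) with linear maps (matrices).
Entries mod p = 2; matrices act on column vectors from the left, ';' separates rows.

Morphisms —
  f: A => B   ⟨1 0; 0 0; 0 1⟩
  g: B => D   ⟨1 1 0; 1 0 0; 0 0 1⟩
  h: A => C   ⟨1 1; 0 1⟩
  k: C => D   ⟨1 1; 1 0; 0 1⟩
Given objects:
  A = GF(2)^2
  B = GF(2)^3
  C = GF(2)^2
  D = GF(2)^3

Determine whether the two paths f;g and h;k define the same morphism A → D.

1) trace f;g:
  e0=[1,0] f=>[1,0,0] g=>[1,1,0]
  e1=[0,1] f=>[0,0,1] g=>[0,0,1]
  result₁ = ⟨1 0; 1 0; 0 1⟩
2) trace h;k:
  e0=[1,0] h=>[1,0] k=>[1,1,0]
  e1=[0,1] h=>[1,1] k=>[0,1,1]
  result₂ = ⟨1 0; 1 1; 0 1⟩
Equal? differ; not commutative

Answer: DOES NOT COMMUTE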